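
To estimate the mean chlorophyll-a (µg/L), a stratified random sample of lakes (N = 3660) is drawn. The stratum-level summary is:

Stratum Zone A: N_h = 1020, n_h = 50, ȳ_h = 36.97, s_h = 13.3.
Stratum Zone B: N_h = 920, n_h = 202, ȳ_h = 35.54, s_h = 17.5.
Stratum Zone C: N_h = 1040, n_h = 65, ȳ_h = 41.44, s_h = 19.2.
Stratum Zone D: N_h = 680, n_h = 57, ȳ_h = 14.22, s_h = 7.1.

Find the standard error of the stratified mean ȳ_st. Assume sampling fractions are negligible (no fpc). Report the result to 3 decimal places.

V̂(ȳ_st) = Σ W_h² s_h²/n_h, with W_h = N_h/N and N = 3660:
  stratum Zone A: (1020/3660)²·13.3²/50 = 0.274771
  stratum Zone B: (920/3660)²·17.5²/202 = 0.095794
  stratum Zone C: (1040/3660)²·19.2²/65 = 0.457924
  stratum Zone D: (680/3660)²·7.1²/57 = 0.0305279
V̂(ȳ_st) = 0.859017
SE(ȳ_st) = √0.859017 = 0.926832

SE(ȳ_st) ≈ 0.927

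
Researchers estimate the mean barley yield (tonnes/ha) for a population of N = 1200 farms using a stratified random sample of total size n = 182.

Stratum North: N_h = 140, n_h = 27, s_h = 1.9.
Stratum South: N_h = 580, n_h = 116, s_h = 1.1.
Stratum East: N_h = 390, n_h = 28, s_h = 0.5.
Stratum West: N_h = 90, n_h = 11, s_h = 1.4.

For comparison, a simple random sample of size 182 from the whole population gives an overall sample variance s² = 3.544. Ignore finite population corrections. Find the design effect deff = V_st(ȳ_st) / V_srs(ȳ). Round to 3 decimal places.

deff ≈ 0.319

V̂(ȳ_st) = Σ W_h² s_h²/n_h, with W_h = N_h/N and N = 1200:
  stratum North: (140/1200)²·1.9²/27 = 0.00181986
  stratum South: (580/1200)²·1.1²/116 = 0.00243681
  stratum East: (390/1200)²·0.5²/28 = 0.00094308
  stratum West: (90/1200)²·1.4²/11 = 0.00100227
V_st = 0.00620201
V_srs = s²/n = 3.544/182 = 0.0194725
deff = V_st / V_srs = 0.00620201/0.0194725 = 0.3185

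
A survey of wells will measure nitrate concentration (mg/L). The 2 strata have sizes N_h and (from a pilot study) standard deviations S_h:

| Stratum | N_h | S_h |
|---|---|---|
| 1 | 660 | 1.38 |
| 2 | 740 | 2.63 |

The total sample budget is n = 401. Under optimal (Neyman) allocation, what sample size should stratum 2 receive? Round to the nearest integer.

273

Neyman allocation: n_h = n · N_h S_h / Σ N_i S_i, with n = 401.
  stratum 1: N_h·S_h = 660·1.38 = 910.80
  stratum 2: N_h·S_h = 740·2.63 = 1946.20
Σ N_h S_h = 2857.00
n for stratum 2 = 401·1946.20/2857.00 = 273.163 → 273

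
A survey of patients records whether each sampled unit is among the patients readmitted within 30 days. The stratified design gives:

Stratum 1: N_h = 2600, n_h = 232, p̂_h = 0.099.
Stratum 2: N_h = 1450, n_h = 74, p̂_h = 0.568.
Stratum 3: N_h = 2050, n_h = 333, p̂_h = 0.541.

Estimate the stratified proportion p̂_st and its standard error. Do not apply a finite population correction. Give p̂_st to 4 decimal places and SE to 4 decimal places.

p̂_st ≈ 0.3590, SE ≈ 0.0186

N = 6100; stratum weights W_h = N_h/N.
p̂_st = Σ W_h p̂_h = (2600·0.099 + 1450·0.568 + 2050·0.541)/6100 = 0.35902
V̂(p̂_st) = Σ W_h² p̂_h(1−p̂_h)/(n_h−1):
  stratum 1: (2600/6100)²·0.099·0.901/231 = 7.01512e-05
  stratum 2: (1450/6100)²·0.568·0.432/73 = 0.000189926
  stratum 3: (2050/6100)²·0.541·0.459/332 = 8.44734e-05
V̂(p̂_st) = 0.000344551; SE = √V̂ = 0.0185621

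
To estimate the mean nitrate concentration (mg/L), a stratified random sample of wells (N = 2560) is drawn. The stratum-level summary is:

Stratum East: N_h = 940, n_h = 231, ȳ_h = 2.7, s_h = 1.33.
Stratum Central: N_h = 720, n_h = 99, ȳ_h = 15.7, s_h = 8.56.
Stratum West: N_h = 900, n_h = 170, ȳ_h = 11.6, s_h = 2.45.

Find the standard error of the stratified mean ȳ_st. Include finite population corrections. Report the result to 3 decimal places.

V̂(ȳ_st) = Σ W_h² (1 − n_h/N_h) s_h²/n_h, with W_h = N_h/N and N = 2560:
  stratum East: (940/2560)²·(1 − 231/940)·1.33²/231 = 0.000778727
  stratum Central: (720/2560)²·(1 − 99/720)·8.56²/99 = 0.0504959
  stratum West: (900/2560)²·(1 − 170/900)·2.45²/170 = 0.00353972
V̂(ȳ_st) = 0.0548144
SE(ȳ_st) = √0.0548144 = 0.234125

SE(ȳ_st) ≈ 0.234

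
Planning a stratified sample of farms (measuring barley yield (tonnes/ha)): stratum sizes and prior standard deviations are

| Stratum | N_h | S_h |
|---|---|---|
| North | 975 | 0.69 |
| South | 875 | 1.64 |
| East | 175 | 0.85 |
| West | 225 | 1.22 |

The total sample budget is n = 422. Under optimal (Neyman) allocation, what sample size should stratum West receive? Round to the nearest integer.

46

Neyman allocation: n_h = n · N_h S_h / Σ N_i S_i, with n = 422.
  stratum North: N_h·S_h = 975·0.69 = 672.75
  stratum South: N_h·S_h = 875·1.64 = 1435.00
  stratum East: N_h·S_h = 175·0.85 = 148.75
  stratum West: N_h·S_h = 225·1.22 = 274.50
Σ N_h S_h = 2531.00
n for stratum West = 422·274.50/2531.00 = 45.768 → 46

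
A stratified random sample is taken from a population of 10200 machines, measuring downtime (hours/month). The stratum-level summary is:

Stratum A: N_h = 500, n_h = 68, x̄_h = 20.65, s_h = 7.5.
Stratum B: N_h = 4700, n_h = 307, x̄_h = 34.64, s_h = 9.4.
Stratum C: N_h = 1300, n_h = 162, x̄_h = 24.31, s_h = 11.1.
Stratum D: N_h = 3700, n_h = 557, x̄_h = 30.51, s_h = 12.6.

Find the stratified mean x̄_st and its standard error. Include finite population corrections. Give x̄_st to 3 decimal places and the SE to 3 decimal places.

x̄_st ≈ 31.140, SE ≈ 0.319

x̄_st = Σ W_h x̄_h = (500·20.65 + 4700·34.64 + 1300·24.31 + 3700·30.51)/10200 = 31.13951
V̂(x̄_st) = Σ W_h² (1 − n_h/N_h) s_h²/n_h, with W_h = N_h/N and N = 10200:
  stratum A: (500/10200)²·(1 − 68/500)·7.5²/68 = 0.00171738
  stratum B: (4700/10200)²·(1 − 307/4700)·9.4²/307 = 0.0571184
  stratum C: (1300/10200)²·(1 − 162/1300)·11.1²/162 = 0.0108147
  stratum D: (3700/10200)²·(1 − 557/3700)·12.6²/557 = 0.031859
V̂(x̄_st) = 0.101509
SE(x̄_st) = √0.101509 = 0.318606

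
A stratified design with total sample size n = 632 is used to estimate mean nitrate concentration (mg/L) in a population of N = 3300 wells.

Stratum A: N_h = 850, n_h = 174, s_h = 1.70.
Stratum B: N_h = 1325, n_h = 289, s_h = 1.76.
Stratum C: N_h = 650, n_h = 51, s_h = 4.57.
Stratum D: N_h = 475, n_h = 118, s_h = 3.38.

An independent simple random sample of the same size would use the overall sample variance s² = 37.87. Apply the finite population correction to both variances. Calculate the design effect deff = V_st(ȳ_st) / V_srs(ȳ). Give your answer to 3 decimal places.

deff ≈ 0.379

V̂(ȳ_st) = Σ W_h² (1 − n_h/N_h) s_h²/n_h, with W_h = N_h/N and N = 3300:
  stratum A: (850/3300)²·(1 − 174/850)·1.70²/174 = 0.000876368
  stratum B: (1325/3300)²·(1 − 289/1325)·1.76²/289 = 0.00135106
  stratum C: (650/3300)²·(1 − 51/650)·4.57²/51 = 0.0146411
  stratum D: (475/3300)²·(1 − 118/475)·3.38²/118 = 0.0015076
V_st = 0.0183762
V_srs = (1 − 632/3300)·37.87/632 = 0.0484451
deff = V_st / V_srs = 0.0183762/0.0484451 = 0.3793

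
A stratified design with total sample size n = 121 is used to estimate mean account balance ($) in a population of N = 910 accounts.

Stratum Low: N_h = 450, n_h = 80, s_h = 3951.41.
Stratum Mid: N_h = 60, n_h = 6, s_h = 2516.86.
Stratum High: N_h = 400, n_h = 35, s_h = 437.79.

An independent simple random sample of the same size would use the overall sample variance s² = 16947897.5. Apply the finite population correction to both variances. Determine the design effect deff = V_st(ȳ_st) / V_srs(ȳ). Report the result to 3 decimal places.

V̂(ȳ_st) = Σ W_h² (1 − n_h/N_h) s_h²/n_h, with W_h = N_h/N and N = 910:
  stratum Low: (450/910)²·(1 − 80/450)·3951.41²/80 = 39241.5
  stratum Mid: (60/910)²·(1 − 6/60)·2516.86²/6 = 4130.75
  stratum High: (400/910)²·(1 − 35/400)·437.79²/35 = 965.459
V_st = 44337.7
V_srs = (1 − 121/910)·16947897.5/121 = 121441
deff = V_st / V_srs = 44337.7/121441 = 0.3651

deff ≈ 0.365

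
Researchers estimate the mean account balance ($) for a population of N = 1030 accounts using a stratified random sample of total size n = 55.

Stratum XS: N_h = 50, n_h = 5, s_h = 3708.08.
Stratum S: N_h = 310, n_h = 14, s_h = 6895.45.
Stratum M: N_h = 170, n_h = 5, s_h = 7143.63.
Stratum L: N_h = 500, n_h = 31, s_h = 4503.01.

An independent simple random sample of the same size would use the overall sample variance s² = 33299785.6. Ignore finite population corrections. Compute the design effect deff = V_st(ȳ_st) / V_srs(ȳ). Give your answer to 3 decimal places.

V̂(ȳ_st) = Σ W_h² s_h²/n_h, with W_h = N_h/N and N = 1030:
  stratum XS: (50/1030)²·3708.08²/5 = 6480.28
  stratum S: (310/1030)²·6895.45²/14 = 307642
  stratum M: (170/1030)²·7143.63²/5 = 278030
  stratum L: (500/1030)²·4503.01²/31 = 154138
V_st = 746290
V_srs = s²/n = 33299785.6/55 = 605451
deff = V_st / V_srs = 746290/605451 = 1.2326

deff ≈ 1.233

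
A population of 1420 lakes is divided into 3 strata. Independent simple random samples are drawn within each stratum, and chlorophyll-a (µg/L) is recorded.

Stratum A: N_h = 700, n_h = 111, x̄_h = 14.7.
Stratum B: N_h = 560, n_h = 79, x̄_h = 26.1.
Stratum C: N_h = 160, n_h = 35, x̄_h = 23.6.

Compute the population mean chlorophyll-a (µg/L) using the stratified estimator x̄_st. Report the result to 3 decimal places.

x̄_st ≈ 20.199

N = Σ N_h = 1420. Stratum weights W_h = N_h/N.
x̄_st = (700·14.7 + 560·26.1 + 160·23.6) / 1420 = 20.19859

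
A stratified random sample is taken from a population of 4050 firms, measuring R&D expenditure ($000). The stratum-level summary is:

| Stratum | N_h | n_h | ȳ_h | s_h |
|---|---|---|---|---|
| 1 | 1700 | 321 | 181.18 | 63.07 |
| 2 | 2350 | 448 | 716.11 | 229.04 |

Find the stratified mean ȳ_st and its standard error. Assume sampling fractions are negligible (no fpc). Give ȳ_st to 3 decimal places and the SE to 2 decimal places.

ȳ_st = Σ W_h ȳ_h = (1700·181.18 + 2350·716.11)/4050 = 491.57148
V̂(ȳ_st) = Σ W_h² s_h²/n_h, with W_h = N_h/N and N = 4050:
  stratum 1: (1700/4050)²·63.07²/321 = 2.18338
  stratum 2: (2350/4050)²·229.04²/448 = 39.4249
V̂(ȳ_st) = 41.6083
SE(ȳ_st) = √41.6083 = 6.45045

ȳ_st ≈ 491.571, SE ≈ 6.45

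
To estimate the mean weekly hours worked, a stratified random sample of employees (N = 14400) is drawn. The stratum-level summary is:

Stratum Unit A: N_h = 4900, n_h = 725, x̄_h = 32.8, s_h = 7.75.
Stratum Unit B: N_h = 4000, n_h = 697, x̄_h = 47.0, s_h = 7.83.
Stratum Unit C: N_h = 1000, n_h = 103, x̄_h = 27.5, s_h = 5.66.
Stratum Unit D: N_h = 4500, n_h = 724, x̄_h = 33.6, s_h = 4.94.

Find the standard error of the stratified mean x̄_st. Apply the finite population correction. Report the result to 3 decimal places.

V̂(x̄_st) = Σ W_h² (1 − n_h/N_h) s_h²/n_h, with W_h = N_h/N and N = 14400:
  stratum Unit A: (4900/14400)²·(1 − 725/4900)·7.75²/725 = 0.00817322
  stratum Unit B: (4000/14400)²·(1 − 697/4000)·7.83²/697 = 0.00560447
  stratum Unit C: (1000/14400)²·(1 − 103/1000)·5.66²/103 = 0.00134544
  stratum Unit D: (4500/14400)²·(1 − 724/4500)·4.94²/724 = 0.00276207
V̂(x̄_st) = 0.0178852
SE(x̄_st) = √0.0178852 = 0.133736

SE(x̄_st) ≈ 0.134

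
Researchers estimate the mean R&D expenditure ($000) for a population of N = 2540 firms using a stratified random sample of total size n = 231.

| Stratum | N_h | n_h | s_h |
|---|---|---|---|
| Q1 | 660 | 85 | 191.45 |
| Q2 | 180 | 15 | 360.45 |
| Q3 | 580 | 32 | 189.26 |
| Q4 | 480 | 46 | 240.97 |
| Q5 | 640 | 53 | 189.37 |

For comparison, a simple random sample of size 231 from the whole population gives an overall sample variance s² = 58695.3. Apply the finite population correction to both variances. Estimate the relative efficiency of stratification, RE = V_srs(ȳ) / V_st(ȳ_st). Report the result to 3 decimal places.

V̂(ȳ_st) = Σ W_h² (1 − n_h/N_h) s_h²/n_h, with W_h = N_h/N and N = 2540:
  stratum Q1: (660/2540)²·(1 − 85/660)·191.45²/85 = 25.3651
  stratum Q2: (180/2540)²·(1 − 15/180)·360.45²/15 = 39.8738
  stratum Q3: (580/2540)²·(1 − 32/580)·189.26²/32 = 55.1453
  stratum Q4: (480/2540)²·(1 − 46/480)·240.97²/46 = 40.7598
  stratum Q5: (640/2540)²·(1 − 53/640)·189.37²/53 = 39.4001
V_st = 200.544
V_srs = (1 − 231/2540)·58695.3/231 = 230.984
Relative efficiency = V_srs / V_st = 230.984/200.544 = 1.1518

RE ≈ 1.152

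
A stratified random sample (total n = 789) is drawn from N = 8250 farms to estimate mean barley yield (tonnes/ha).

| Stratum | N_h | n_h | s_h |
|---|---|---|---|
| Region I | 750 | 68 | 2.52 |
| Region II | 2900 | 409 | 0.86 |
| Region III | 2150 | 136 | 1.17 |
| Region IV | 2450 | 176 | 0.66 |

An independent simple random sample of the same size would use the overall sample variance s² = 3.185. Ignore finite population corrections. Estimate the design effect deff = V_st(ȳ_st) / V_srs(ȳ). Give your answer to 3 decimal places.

V̂(ȳ_st) = Σ W_h² s_h²/n_h, with W_h = N_h/N and N = 8250:
  stratum Region I: (750/8250)²·2.52²/68 = 0.000771804
  stratum Region II: (2900/8250)²·0.86²/409 = 0.00022344
  stratum Region III: (2150/8250)²·1.17²/136 = 0.0006836
  stratum Region IV: (2450/8250)²·0.66²/176 = 0.000218273
V_st = 0.00189712
V_srs = s²/n = 3.185/789 = 0.00403676
deff = V_st / V_srs = 0.00189712/0.00403676 = 0.4700

deff ≈ 0.470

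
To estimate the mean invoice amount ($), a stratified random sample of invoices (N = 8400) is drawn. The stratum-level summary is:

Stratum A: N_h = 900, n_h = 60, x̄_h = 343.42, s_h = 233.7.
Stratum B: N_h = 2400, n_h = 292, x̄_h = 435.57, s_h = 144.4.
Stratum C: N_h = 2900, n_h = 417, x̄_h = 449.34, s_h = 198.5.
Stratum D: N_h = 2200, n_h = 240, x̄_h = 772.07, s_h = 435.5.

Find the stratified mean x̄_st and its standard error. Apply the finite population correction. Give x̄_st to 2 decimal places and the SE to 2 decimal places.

x̄_st = Σ W_h x̄_h = (900·343.42 + 2400·435.57 + 2900·449.34 + 2200·772.07)/8400 = 518.58167
V̂(x̄_st) = Σ W_h² (1 − n_h/N_h) s_h²/n_h, with W_h = N_h/N and N = 8400:
  stratum A: (900/8400)²·(1 − 60/900)·233.7²/60 = 9.7528
  stratum B: (2400/8400)²·(1 − 292/2400)·144.4²/292 = 5.12006
  stratum C: (2900/8400)²·(1 − 417/2900)·198.5²/417 = 9.64275
  stratum D: (2200/8400)²·(1 − 240/2200)·435.5²/240 = 48.2931
V̂(x̄_st) = 72.8087
SE(x̄_st) = √72.8087 = 8.5328

x̄_st ≈ 518.58, SE ≈ 8.53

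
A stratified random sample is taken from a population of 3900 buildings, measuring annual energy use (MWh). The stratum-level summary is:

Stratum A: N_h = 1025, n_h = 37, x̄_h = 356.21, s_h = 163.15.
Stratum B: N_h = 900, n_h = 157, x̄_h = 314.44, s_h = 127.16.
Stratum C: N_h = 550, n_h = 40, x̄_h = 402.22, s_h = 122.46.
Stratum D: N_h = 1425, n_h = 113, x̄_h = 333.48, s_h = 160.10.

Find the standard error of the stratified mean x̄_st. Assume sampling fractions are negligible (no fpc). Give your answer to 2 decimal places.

SE(x̄_st) ≈ 9.64

V̂(x̄_st) = Σ W_h² s_h²/n_h, with W_h = N_h/N and N = 3900:
  stratum A: (1025/3900)²·163.15²/37 = 49.6925
  stratum B: (900/3900)²·127.16²/157 = 5.48475
  stratum C: (550/3900)²·122.46²/40 = 7.45632
  stratum D: (1425/3900)²·160.10²/113 = 30.2834
V̂(x̄_st) = 92.917
SE(x̄_st) = √92.917 = 9.63935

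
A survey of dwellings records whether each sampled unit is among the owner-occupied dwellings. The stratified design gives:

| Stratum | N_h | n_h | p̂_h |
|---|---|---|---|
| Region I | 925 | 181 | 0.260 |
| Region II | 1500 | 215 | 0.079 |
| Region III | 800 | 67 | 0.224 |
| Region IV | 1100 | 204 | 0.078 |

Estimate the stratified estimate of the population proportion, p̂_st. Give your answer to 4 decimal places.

p̂_st ≈ 0.1443

N = 4325; stratum weights W_h = N_h/N.
p̂_st = Σ W_h p̂_h = (925·0.260 + 1500·0.079 + 800·0.224 + 1100·0.078)/4325 = 0.14428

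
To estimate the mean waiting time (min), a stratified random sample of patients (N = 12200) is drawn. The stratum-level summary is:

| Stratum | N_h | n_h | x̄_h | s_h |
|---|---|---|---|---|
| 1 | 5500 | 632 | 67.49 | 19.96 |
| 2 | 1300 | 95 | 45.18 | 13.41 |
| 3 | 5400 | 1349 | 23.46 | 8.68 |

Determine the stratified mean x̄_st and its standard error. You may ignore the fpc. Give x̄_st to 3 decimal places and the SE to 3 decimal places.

x̄_st ≈ 45.624, SE ≈ 0.401

x̄_st = Σ W_h x̄_h = (5500·67.49 + 1300·45.18 + 5400·23.46)/12200 = 45.62402
V̂(x̄_st) = Σ W_h² s_h²/n_h, with W_h = N_h/N and N = 12200:
  stratum 1: (5500/12200)²·19.96²/632 = 0.128118
  stratum 2: (1300/12200)²·13.41²/95 = 0.0214932
  stratum 3: (5400/12200)²·8.68²/1349 = 0.010942
V̂(x̄_st) = 0.160553
SE(x̄_st) = √0.160553 = 0.400691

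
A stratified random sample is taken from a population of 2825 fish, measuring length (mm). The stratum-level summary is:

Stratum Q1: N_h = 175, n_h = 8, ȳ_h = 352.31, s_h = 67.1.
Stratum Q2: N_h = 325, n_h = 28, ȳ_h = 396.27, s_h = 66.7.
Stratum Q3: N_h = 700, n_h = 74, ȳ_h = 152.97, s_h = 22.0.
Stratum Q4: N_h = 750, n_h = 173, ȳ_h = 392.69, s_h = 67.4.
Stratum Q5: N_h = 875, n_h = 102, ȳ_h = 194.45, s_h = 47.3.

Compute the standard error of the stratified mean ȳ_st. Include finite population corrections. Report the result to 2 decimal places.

V̂(ȳ_st) = Σ W_h² (1 − n_h/N_h) s_h²/n_h, with W_h = N_h/N and N = 2825:
  stratum Q1: (175/2825)²·(1 − 8/175)·67.1²/8 = 2.06097
  stratum Q2: (325/2825)²·(1 − 28/325)·66.7²/28 = 1.92175
  stratum Q3: (700/2825)²·(1 − 74/700)·22.0²/74 = 0.359128
  stratum Q4: (750/2825)²·(1 − 173/750)·67.4²/173 = 1.42388
  stratum Q5: (875/2825)²·(1 − 102/875)·47.3²/102 = 1.85897
V̂(ȳ_st) = 7.6247
SE(ȳ_st) = √7.6247 = 2.76129

SE(ȳ_st) ≈ 2.76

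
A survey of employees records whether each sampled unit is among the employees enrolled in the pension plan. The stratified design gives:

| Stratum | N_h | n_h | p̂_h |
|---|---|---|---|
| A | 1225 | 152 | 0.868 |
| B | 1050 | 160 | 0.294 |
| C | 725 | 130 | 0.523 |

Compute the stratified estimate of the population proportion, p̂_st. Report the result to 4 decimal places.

p̂_st ≈ 0.5837

N = 3000; stratum weights W_h = N_h/N.
p̂_st = Σ W_h p̂_h = (1225·0.868 + 1050·0.294 + 725·0.523)/3000 = 0.58372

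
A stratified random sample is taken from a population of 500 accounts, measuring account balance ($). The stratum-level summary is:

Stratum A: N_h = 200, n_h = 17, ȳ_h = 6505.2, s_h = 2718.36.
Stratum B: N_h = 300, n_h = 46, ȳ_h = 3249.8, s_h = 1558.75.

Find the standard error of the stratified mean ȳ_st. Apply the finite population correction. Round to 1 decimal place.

V̂(ȳ_st) = Σ W_h² (1 − n_h/N_h) s_h²/n_h, with W_h = N_h/N and N = 500:
  stratum A: (200/500)²·(1 − 17/200)·2718.36²/17 = 63636.5
  stratum B: (300/500)²·(1 − 46/300)·1558.75²/46 = 16099.4
V̂(ȳ_st) = 79735.9
SE(ȳ_st) = √79735.9 = 282.375

SE(ȳ_st) ≈ 282.4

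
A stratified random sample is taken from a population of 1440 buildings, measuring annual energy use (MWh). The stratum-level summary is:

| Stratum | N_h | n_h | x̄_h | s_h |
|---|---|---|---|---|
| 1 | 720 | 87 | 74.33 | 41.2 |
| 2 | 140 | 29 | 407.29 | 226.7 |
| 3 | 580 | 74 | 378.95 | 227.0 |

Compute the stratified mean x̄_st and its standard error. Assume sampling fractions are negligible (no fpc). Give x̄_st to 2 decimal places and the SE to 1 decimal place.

x̄_st = Σ W_h x̄_h = (720·74.33 + 140·407.29 + 580·378.95)/1440 = 229.39528
V̂(x̄_st) = Σ W_h² s_h²/n_h, with W_h = N_h/N and N = 1440:
  stratum 1: (720/1440)²·41.2²/87 = 4.8777
  stratum 2: (140/1440)²·226.7²/29 = 16.7508
  stratum 3: (580/1440)²·227.0²/74 = 112.967
V̂(x̄_st) = 134.595
SE(x̄_st) = √134.595 = 11.6015

x̄_st ≈ 229.40, SE ≈ 11.6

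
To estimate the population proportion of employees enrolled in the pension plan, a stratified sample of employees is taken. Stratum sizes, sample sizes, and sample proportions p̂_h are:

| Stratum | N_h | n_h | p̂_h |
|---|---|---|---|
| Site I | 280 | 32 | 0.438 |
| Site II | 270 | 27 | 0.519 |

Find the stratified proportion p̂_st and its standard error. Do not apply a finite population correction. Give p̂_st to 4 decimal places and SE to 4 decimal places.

N = 550; stratum weights W_h = N_h/N.
p̂_st = Σ W_h p̂_h = (280·0.438 + 270·0.519)/550 = 0.47776
V̂(p̂_st) = Σ W_h² p̂_h(1−p̂_h)/(n_h−1):
  stratum Site I: (280/550)²·0.438·0.562/31 = 0.00205797
  stratum Site II: (270/550)²·0.519·0.481/26 = 0.00231388
V̂(p̂_st) = 0.00437185; SE = √V̂ = 0.06612

p̂_st ≈ 0.4778, SE ≈ 0.0661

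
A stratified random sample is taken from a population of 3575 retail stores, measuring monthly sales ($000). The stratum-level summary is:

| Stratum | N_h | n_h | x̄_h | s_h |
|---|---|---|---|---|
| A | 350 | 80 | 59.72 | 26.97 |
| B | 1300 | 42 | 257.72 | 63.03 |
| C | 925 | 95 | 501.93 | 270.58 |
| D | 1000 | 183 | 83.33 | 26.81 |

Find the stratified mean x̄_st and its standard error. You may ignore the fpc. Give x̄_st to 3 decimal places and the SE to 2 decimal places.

x̄_st = Σ W_h x̄_h = (350·59.72 + 1300·257.72 + 925·501.93 + 1000·83.33)/3575 = 252.74217
V̂(x̄_st) = Σ W_h² s_h²/n_h, with W_h = N_h/N and N = 3575:
  stratum A: (350/3575)²·26.97²/80 = 0.0871477
  stratum B: (1300/3575)²·63.03²/42 = 12.5078
  stratum C: (925/3575)²·270.58²/95 = 51.594
  stratum D: (1000/3575)²·26.81²/183 = 0.30732
V̂(x̄_st) = 64.4962
SE(x̄_st) = √64.4962 = 8.03095

x̄_st ≈ 252.742, SE ≈ 8.03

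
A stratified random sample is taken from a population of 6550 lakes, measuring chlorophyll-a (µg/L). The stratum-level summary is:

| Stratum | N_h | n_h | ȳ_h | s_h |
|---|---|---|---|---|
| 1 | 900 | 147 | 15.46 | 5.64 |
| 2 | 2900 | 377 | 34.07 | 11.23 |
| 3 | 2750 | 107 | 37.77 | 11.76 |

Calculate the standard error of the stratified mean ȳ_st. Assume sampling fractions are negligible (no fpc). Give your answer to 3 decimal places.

V̂(ȳ_st) = Σ W_h² s_h²/n_h, with W_h = N_h/N and N = 6550:
  stratum 1: (900/6550)²·5.64²/147 = 0.00408548
  stratum 2: (2900/6550)²·11.23²/377 = 0.065574
  stratum 3: (2750/6550)²·11.76²/107 = 0.227831
V̂(ȳ_st) = 0.297491
SE(ȳ_st) = √0.297491 = 0.545427

SE(ȳ_st) ≈ 0.545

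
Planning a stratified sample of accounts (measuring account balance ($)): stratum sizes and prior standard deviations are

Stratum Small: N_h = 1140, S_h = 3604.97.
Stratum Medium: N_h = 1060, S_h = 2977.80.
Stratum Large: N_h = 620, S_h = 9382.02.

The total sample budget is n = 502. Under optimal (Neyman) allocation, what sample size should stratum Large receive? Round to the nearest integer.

223

Neyman allocation: n_h = n · N_h S_h / Σ N_i S_i, with n = 502.
  stratum Small: N_h·S_h = 1140·3604.97 = 4109665.80
  stratum Medium: N_h·S_h = 1060·2977.80 = 3156468.00
  stratum Large: N_h·S_h = 620·9382.02 = 5816852.40
Σ N_h S_h = 13082986.20
n for stratum Large = 502·5816852.40/13082986.20 = 223.195 → 223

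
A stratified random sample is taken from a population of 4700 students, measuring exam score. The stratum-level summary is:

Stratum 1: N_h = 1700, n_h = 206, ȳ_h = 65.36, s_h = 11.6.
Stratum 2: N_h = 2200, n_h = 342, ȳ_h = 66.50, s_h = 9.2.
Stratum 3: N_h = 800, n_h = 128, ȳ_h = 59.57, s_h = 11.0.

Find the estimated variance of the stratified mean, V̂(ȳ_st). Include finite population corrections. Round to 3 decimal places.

V̂(ȳ_st) ≈ 0.144

V̂(ȳ_st) = Σ W_h² (1 − n_h/N_h) s_h²/n_h, with W_h = N_h/N and N = 4700:
  stratum 1: (1700/4700)²·(1 − 206/1700)·11.6²/206 = 0.0751022
  stratum 2: (2200/4700)²·(1 − 342/2200)·9.2²/342 = 0.0457954
  stratum 3: (800/4700)²·(1 − 128/800)·11.0²/128 = 0.0230059
V̂(ȳ_st) = 0.143904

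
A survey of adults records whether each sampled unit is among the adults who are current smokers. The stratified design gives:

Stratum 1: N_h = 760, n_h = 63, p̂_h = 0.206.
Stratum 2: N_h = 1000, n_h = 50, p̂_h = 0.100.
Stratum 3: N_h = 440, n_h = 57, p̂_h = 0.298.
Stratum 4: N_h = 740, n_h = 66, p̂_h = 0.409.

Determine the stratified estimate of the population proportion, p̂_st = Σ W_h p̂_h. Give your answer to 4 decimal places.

p̂_st ≈ 0.2348

N = 2940; stratum weights W_h = N_h/N.
p̂_st = Σ W_h p̂_h = (760·0.206 + 1000·0.100 + 440·0.298 + 740·0.409)/2940 = 0.23481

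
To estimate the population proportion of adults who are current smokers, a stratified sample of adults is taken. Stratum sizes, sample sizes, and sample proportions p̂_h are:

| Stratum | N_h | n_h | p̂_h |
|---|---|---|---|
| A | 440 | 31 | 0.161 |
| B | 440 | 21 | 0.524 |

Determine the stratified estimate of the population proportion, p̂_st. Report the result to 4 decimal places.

N = 880; stratum weights W_h = N_h/N.
p̂_st = Σ W_h p̂_h = (440·0.161 + 440·0.524)/880 = 0.34250

p̂_st ≈ 0.3425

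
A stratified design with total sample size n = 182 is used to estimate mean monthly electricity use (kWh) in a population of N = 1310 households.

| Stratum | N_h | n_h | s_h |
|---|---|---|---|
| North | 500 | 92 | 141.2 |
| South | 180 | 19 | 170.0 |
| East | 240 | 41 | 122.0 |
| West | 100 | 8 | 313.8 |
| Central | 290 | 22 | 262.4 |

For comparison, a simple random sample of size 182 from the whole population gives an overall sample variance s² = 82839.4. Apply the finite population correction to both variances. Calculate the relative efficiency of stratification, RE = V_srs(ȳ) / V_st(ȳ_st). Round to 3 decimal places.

V̂(ȳ_st) = Σ W_h² (1 − n_h/N_h) s_h²/n_h, with W_h = N_h/N and N = 1310:
  stratum North: (500/1310)²·(1 − 92/500)·141.2²/92 = 25.7614
  stratum South: (180/1310)²·(1 − 19/180)·170.0²/19 = 25.6862
  stratum East: (240/1310)²·(1 − 41/240)·122.0²/41 = 10.1032
  stratum West: (100/1310)²·(1 − 8/100)·313.8²/8 = 65.9874
  stratum Central: (290/1310)²·(1 − 22/290)·262.4²/22 = 141.741
V_st = 269.279
V_srs = (1 − 182/1310)·82839.4/182 = 391.925
Relative efficiency = V_srs / V_st = 391.925/269.279 = 1.4555

RE ≈ 1.455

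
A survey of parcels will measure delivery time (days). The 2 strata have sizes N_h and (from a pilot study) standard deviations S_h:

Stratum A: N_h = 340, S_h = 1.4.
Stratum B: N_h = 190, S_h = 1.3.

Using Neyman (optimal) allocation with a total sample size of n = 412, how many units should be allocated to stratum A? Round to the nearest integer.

Neyman allocation: n_h = n · N_h S_h / Σ N_i S_i, with n = 412.
  stratum A: N_h·S_h = 340·1.4 = 476.00
  stratum B: N_h·S_h = 190·1.3 = 247.00
Σ N_h S_h = 723.00
n for stratum A = 412·476.00/723.00 = 271.248 → 271

271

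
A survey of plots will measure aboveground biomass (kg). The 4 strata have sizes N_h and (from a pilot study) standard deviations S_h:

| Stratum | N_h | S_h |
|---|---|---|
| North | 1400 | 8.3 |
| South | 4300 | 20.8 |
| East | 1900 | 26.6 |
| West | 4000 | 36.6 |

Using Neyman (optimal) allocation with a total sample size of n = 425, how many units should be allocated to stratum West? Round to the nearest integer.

209

Neyman allocation: n_h = n · N_h S_h / Σ N_i S_i, with n = 425.
  stratum North: N_h·S_h = 1400·8.3 = 11620.00
  stratum South: N_h·S_h = 4300·20.8 = 89440.00
  stratum East: N_h·S_h = 1900·26.6 = 50540.00
  stratum West: N_h·S_h = 4000·36.6 = 146400.00
Σ N_h S_h = 298000.00
n for stratum West = 425·146400.00/298000.00 = 208.792 → 209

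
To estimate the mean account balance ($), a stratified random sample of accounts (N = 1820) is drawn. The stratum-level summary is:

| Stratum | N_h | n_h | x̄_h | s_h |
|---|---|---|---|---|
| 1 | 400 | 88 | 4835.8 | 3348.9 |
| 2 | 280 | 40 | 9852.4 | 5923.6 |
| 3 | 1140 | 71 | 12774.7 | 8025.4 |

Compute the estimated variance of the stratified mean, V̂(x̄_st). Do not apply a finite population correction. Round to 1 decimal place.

V̂(x̄_st) ≈ 382830.2

V̂(x̄_st) = Σ W_h² s_h²/n_h, with W_h = N_h/N and N = 1820:
  stratum 1: (400/1820)²·3348.9²/88 = 6156
  stratum 2: (280/1820)²·5923.6²/40 = 20762.7
  stratum 3: (1140/1820)²·8025.4²/71 = 355911
V̂(x̄_st) = 382830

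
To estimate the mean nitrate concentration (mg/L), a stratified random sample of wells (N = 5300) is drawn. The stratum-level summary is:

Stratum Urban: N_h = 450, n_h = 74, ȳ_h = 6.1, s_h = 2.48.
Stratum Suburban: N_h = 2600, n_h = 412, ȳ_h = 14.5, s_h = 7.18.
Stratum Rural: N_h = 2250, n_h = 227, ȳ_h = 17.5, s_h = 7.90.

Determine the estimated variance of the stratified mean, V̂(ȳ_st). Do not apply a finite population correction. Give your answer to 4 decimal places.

V̂(ȳ_st) ≈ 0.0803

V̂(ȳ_st) = Σ W_h² s_h²/n_h, with W_h = N_h/N and N = 5300:
  stratum Urban: (450/5300)²·2.48²/74 = 0.000599163
  stratum Suburban: (2600/5300)²·7.18²/412 = 0.0301125
  stratum Rural: (2250/5300)²·7.90²/227 = 0.0495498
V̂(ȳ_st) = 0.0802614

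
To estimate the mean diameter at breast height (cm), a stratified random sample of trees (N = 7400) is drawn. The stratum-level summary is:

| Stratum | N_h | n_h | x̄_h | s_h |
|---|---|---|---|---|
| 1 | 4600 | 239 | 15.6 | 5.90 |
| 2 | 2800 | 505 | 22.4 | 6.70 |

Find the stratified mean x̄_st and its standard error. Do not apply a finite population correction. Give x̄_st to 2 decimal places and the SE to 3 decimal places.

x̄_st = Σ W_h x̄_h = (4600·15.6 + 2800·22.4)/7400 = 18.17297
V̂(x̄_st) = Σ W_h² s_h²/n_h, with W_h = N_h/N and N = 7400:
  stratum 1: (4600/7400)²·5.90²/239 = 0.0562806
  stratum 2: (2800/7400)²·6.70²/505 = 0.0127266
V̂(x̄_st) = 0.0690071
SE(x̄_st) = √0.0690071 = 0.262692

x̄_st ≈ 18.17, SE ≈ 0.263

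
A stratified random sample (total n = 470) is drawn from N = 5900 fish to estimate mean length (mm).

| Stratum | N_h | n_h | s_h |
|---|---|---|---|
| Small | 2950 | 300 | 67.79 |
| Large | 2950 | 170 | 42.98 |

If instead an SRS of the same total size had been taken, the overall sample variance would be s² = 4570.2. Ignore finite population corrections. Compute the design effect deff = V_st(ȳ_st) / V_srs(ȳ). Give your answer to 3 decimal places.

V̂(ȳ_st) = Σ W_h² s_h²/n_h, with W_h = N_h/N and N = 5900:
  stratum Small: (2950/5900)²·67.79²/300 = 3.82957
  stratum Large: (2950/5900)²·42.98²/170 = 2.71659
V_st = 6.54616
V_srs = s²/n = 4570.2/470 = 9.72383
deff = V_st / V_srs = 6.54616/9.72383 = 0.6732

deff ≈ 0.673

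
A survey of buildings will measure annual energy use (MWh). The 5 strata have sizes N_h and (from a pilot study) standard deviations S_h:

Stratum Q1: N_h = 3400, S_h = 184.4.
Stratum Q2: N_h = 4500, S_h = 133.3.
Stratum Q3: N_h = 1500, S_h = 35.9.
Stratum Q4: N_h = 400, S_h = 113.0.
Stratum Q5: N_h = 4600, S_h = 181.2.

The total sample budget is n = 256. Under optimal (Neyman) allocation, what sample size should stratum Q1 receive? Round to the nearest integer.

74

Neyman allocation: n_h = n · N_h S_h / Σ N_i S_i, with n = 256.
  stratum Q1: N_h·S_h = 3400·184.4 = 626960.00
  stratum Q2: N_h·S_h = 4500·133.3 = 599850.00
  stratum Q3: N_h·S_h = 1500·35.9 = 53850.00
  stratum Q4: N_h·S_h = 400·113.0 = 45200.00
  stratum Q5: N_h·S_h = 4600·181.2 = 833520.00
Σ N_h S_h = 2159380.00
n for stratum Q1 = 256·626960.00/2159380.00 = 74.328 → 74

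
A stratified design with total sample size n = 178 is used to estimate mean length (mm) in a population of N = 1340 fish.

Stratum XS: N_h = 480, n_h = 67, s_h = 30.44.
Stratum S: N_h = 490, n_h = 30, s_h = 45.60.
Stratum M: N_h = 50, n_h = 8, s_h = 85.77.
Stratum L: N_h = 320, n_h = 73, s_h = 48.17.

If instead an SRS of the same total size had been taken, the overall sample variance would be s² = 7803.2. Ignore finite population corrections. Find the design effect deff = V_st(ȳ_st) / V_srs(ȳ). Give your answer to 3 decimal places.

V̂(ȳ_st) = Σ W_h² s_h²/n_h, with W_h = N_h/N and N = 1340:
  stratum XS: (480/1340)²·30.44²/67 = 1.77455
  stratum S: (490/1340)²·45.60²/30 = 9.26811
  stratum M: (50/1340)²·85.77²/8 = 1.2803
  stratum L: (320/1340)²·48.17²/73 = 1.81268
V_st = 14.1356
V_srs = s²/n = 7803.2/178 = 43.8382
deff = V_st / V_srs = 14.1356/43.8382 = 0.3225

deff ≈ 0.322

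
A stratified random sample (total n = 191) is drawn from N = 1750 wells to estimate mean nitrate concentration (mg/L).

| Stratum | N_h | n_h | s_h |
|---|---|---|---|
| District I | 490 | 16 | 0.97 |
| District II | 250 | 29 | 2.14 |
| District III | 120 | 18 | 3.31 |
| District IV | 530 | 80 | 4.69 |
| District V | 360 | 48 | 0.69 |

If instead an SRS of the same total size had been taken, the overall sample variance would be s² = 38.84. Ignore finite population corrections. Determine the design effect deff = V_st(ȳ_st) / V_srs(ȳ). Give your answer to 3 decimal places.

V̂(ȳ_st) = Σ W_h² s_h²/n_h, with W_h = N_h/N and N = 1750:
  stratum District I: (490/1750)²·0.97²/16 = 0.00461041
  stratum District II: (250/1750)²·2.14²/29 = 0.0032228
  stratum District III: (120/1750)²·3.31²/18 = 0.002862
  stratum District IV: (530/1750)²·4.69²/80 = 0.0252192
  stratum District V: (360/1750)²·0.69²/48 = 0.000419745
V_st = 0.0363342
V_srs = s²/n = 38.84/191 = 0.203351
deff = V_st / V_srs = 0.0363342/0.203351 = 0.1787

deff ≈ 0.179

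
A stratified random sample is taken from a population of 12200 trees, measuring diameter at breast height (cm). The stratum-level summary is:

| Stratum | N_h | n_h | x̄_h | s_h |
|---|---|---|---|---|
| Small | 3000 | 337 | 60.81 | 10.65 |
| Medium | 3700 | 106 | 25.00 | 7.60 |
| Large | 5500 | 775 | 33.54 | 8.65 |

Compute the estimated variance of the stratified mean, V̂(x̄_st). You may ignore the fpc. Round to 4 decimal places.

V̂(x̄_st) ≈ 0.0901

V̂(x̄_st) = Σ W_h² s_h²/n_h, with W_h = N_h/N and N = 12200:
  stratum Small: (3000/12200)²·10.65²/337 = 0.0203513
  stratum Medium: (3700/12200)²·7.60²/106 = 0.0501193
  stratum Large: (5500/12200)²·8.65²/775 = 0.0196217
V̂(x̄_st) = 0.0900923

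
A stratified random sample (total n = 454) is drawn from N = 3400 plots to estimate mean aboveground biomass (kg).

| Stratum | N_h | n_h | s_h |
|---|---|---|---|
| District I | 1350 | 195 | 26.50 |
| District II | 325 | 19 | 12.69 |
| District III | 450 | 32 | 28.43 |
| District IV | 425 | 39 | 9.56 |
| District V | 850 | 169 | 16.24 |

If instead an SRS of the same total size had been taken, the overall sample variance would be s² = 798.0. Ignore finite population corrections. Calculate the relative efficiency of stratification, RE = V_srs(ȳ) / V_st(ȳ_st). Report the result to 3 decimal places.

V̂(ȳ_st) = Σ W_h² s_h²/n_h, with W_h = N_h/N and N = 3400:
  stratum District I: (1350/3400)²·26.50²/195 = 0.567763
  stratum District II: (325/3400)²·12.69²/19 = 0.0774424
  stratum District III: (450/3400)²·28.43²/32 = 0.442457
  stratum District IV: (425/3400)²·9.56²/39 = 0.036616
  stratum District V: (850/3400)²·16.24²/169 = 0.0975361
V_st = 1.22181
V_srs = s²/n = 798.0/454 = 1.75771
Relative efficiency = V_srs / V_st = 1.75771/1.22181 = 1.4386

RE ≈ 1.439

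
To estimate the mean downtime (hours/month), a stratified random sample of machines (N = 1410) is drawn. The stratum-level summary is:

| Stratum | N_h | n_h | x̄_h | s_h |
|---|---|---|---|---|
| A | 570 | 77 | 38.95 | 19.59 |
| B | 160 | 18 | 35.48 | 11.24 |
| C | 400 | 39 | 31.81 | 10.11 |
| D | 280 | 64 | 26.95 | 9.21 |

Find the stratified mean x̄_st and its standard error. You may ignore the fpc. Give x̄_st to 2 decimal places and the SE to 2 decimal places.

x̄_st ≈ 34.15, SE ≈ 1.08

x̄_st = Σ W_h x̄_h = (570·38.95 + 160·35.48 + 400·31.81 + 280·26.95)/1410 = 34.14773
V̂(x̄_st) = Σ W_h² s_h²/n_h, with W_h = N_h/N and N = 1410:
  stratum A: (570/1410)²·19.59²/77 = 0.814497
  stratum B: (160/1410)²·11.24²/18 = 0.0903778
  stratum C: (400/1410)²·10.11²/39 = 0.210921
  stratum D: (280/1410)²·9.21²/64 = 0.0522657
V̂(x̄_st) = 1.16806
SE(x̄_st) = √1.16806 = 1.08077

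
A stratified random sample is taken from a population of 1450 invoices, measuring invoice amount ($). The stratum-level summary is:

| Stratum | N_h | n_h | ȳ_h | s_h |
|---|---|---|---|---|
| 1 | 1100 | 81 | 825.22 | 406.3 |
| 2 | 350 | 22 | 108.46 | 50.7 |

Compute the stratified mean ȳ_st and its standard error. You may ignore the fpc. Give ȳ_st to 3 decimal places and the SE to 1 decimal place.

ȳ_st ≈ 652.209, SE ≈ 34.3

ȳ_st = Σ W_h ȳ_h = (1100·825.22 + 350·108.46)/1450 = 652.20897
V̂(ȳ_st) = Σ W_h² s_h²/n_h, with W_h = N_h/N and N = 1450:
  stratum 1: (1100/1450)²·406.3²/81 = 1172.89
  stratum 2: (350/1450)²·50.7²/22 = 6.80759
V̂(ȳ_st) = 1179.7
SE(ȳ_st) = √1179.7 = 34.3468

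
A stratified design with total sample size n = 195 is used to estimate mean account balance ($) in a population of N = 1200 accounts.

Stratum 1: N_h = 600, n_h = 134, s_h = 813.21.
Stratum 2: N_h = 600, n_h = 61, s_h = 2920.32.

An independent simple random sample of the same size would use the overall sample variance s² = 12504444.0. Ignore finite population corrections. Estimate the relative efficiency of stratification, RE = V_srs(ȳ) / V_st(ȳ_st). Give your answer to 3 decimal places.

V̂(ȳ_st) = Σ W_h² s_h²/n_h, with W_h = N_h/N and N = 1200:
  stratum 1: (600/1200)²·813.21²/134 = 1233.79
  stratum 2: (600/1200)²·2920.32²/61 = 34951.9
V_st = 36185.7
V_srs = s²/n = 12504444.0/195 = 64125.4
Relative efficiency = V_srs / V_st = 64125.4/36185.7 = 1.7721

RE ≈ 1.772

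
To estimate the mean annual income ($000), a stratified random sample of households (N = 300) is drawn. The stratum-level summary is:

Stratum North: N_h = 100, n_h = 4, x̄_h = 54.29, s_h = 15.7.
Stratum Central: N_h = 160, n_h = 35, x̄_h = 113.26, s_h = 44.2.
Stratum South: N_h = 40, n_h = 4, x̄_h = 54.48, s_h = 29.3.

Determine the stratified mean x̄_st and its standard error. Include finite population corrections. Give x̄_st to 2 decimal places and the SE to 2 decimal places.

x̄_st = Σ W_h x̄_h = (100·54.29 + 160·113.26 + 40·54.48)/300 = 85.76600
V̂(x̄_st) = Σ W_h² (1 − n_h/N_h) s_h²/n_h, with W_h = N_h/N and N = 300:
  stratum North: (100/300)²·(1 − 4/100)·15.7²/4 = 6.57307
  stratum Central: (160/300)²·(1 − 35/160)·44.2²/35 = 12.4041
  stratum South: (40/300)²·(1 − 4/40)·29.3²/4 = 3.43396
V̂(x̄_st) = 22.4111
SE(x̄_st) = √22.4111 = 4.73404

x̄_st ≈ 85.77, SE ≈ 4.73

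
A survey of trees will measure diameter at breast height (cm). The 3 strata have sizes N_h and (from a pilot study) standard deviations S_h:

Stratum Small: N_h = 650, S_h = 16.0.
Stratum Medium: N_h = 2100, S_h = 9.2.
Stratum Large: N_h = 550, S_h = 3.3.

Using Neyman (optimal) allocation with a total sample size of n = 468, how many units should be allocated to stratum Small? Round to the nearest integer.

Neyman allocation: n_h = n · N_h S_h / Σ N_i S_i, with n = 468.
  stratum Small: N_h·S_h = 650·16.0 = 10400.00
  stratum Medium: N_h·S_h = 2100·9.2 = 19320.00
  stratum Large: N_h·S_h = 550·3.3 = 1815.00
Σ N_h S_h = 31535.00
n for stratum Small = 468·10400.00/31535.00 = 154.343 → 154

154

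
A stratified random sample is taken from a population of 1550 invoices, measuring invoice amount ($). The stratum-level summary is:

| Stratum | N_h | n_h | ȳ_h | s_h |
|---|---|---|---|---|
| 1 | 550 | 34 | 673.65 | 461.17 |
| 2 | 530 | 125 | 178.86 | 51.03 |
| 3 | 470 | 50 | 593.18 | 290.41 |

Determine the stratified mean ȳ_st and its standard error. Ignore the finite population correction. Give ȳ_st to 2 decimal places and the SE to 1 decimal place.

ȳ_st ≈ 480.06, SE ≈ 30.7

ȳ_st = Σ W_h ȳ_h = (550·673.65 + 530·178.86 + 470·593.18)/1550 = 480.06316
V̂(ȳ_st) = Σ W_h² s_h²/n_h, with W_h = N_h/N and N = 1550:
  stratum 1: (550/1550)²·461.17²/34 = 787.599
  stratum 2: (530/1550)²·51.03²/125 = 2.43573
  stratum 3: (470/1550)²·290.41²/50 = 155.091
V̂(ȳ_st) = 945.125
SE(ȳ_st) = √945.125 = 30.7429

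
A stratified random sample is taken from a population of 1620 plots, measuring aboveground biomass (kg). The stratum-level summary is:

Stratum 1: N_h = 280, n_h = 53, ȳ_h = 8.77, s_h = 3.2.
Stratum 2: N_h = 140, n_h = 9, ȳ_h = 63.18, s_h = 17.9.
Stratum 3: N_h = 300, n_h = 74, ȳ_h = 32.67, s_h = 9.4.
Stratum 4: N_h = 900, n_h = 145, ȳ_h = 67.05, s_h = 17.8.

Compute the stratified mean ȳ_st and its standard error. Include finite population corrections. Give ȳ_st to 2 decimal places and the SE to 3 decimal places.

ȳ_st ≈ 50.28, SE ≈ 0.922

ȳ_st = Σ W_h ȳ_h = (280·8.77 + 140·63.18 + 300·32.67 + 900·67.05)/1620 = 50.27580
V̂(ȳ_st) = Σ W_h² (1 − n_h/N_h) s_h²/n_h, with W_h = N_h/N and N = 1620:
  stratum 1: (280/1620)²·(1 − 53/280)·3.2²/53 = 0.00467927
  stratum 2: (140/1620)²·(1 − 9/140)·17.9²/9 = 0.24879
  stratum 3: (300/1620)²·(1 − 74/300)·9.4²/74 = 0.0308478
  stratum 4: (900/1620)²·(1 − 145/900)·17.8²/145 = 0.565759
V̂(ȳ_st) = 0.850076
SE(ȳ_st) = √0.850076 = 0.921996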